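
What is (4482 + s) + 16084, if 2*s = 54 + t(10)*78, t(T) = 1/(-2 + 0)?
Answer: 41147/2 ≈ 20574.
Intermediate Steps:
t(T) = -1/2 (t(T) = 1/(-2) = -1/2)
s = 15/2 (s = (54 - 1/2*78)/2 = (54 - 39)/2 = (1/2)*15 = 15/2 ≈ 7.5000)
(4482 + s) + 16084 = (4482 + 15/2) + 16084 = 8979/2 + 16084 = 41147/2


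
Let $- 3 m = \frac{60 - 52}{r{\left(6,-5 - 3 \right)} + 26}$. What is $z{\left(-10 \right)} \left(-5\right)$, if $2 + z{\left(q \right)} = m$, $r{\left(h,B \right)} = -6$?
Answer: $\frac{32}{3} \approx 10.667$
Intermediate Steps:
$m = - \frac{2}{15}$ ($m = - \frac{\left(60 - 52\right) \frac{1}{-6 + 26}}{3} = - \frac{8 \cdot \frac{1}{20}}{3} = \left(- \frac{1}{3}\right) \frac{2}{5} = - \frac{2}{15} \approx -0.13333$)
$z{\left(q \right)} = - \frac{32}{15}$ ($z{\left(q \right)} = -2 - \frac{2}{15} = - \frac{32}{15}$)
$z{\left(-10 \right)} \left(-5\right) = \left(- \frac{32}{15}\right) \left(-5\right) = \frac{32}{3}$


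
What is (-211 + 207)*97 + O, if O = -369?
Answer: -757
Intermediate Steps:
(-211 + 207)*97 + O = (-211 + 207)*97 - 369 = -4*97 - 369 = -388 - 369 = -757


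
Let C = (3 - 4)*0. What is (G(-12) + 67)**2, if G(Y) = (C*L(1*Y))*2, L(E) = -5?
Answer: 4489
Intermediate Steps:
C = 0 (C = -1*0 = 0)
G(Y) = 0 (G(Y) = (0*(-5))*2 = 0*2 = 0)
(G(-12) + 67)**2 = (0 + 67)**2 = 67**2 = 4489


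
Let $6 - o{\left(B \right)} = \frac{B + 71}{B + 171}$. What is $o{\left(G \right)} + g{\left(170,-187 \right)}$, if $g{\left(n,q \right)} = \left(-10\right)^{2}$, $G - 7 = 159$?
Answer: $\frac{35485}{337} \approx 105.3$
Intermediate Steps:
$G = 166$ ($G = 7 + 159 = 166$)
$g{\left(n,q \right)} = 100$
$o{\left(B \right)} = 6 - \frac{71 + B}{171 + B}$ ($o{\left(B \right)} = 6 - \frac{B + 71}{B + 171} = 6 - \frac{71 + B}{171 + B}$)
$o{\left(G \right)} + g{\left(170,-187 \right)} = \frac{5 \left(191 + 166\right)}{171 + 166} + 100 = 5 \cdot \frac{1}{337} \cdot 357 + 100 = \frac{1785}{337} + 100 = \frac{35485}{337}$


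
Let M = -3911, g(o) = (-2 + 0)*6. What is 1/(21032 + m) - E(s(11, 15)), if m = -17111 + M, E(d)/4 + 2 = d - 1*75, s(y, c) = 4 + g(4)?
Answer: 3401/10 ≈ 340.10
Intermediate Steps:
g(o) = -12 (g(o) = -2*6 = -12)
s(y, c) = -8 (s(y, c) = 4 - 12 = -8)
E(d) = -308 + 4*d (E(d) = -8 + 4*(d - 1*75) = -8 + 4*(d - 75) = -8 + 4*(-75 + d) = -8 + (-300 + 4*d) = -308 + 4*d)
m = -21022 (m = -17111 - 3911 = -21022)
1/(21032 + m) - E(s(11, 15)) = 1/(21032 - 21022) - (-308 + 4*(-8)) = 1/10 - (-308 - 32) = 1/10 - 1*(-340) = 1/10 + 340 = 3401/10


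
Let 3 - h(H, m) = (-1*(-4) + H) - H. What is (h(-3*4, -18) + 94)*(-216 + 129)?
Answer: -8091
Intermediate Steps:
h(H, m) = -1 (h(H, m) = 3 - ((-1*(-4) + H) - H) = 3 - ((4 + H) - H) = 3 - 1*4 = 3 - 4 = -1)
(h(-3*4, -18) + 94)*(-216 + 129) = (-1 + 94)*(-216 + 129) = 93*(-87) = -8091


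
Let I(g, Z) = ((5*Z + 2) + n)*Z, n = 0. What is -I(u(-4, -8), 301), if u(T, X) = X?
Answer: -453607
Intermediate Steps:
I(g, Z) = Z*(2 + 5*Z) (I(g, Z) = ((5*Z + 2) + 0)*Z = ((2 + 5*Z) + 0)*Z = (2 + 5*Z)*Z = Z*(2 + 5*Z))
-I(u(-4, -8), 301) = -301*(2 + 5*301) = -301*(2 + 1505) = -301*1507 = -1*453607 = -453607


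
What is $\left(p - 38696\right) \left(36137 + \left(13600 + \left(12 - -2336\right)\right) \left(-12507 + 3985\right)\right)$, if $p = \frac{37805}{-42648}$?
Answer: $\frac{224236837029856547}{42648} \approx 5.2579 \cdot 10^{12}$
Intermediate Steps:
$p = - \frac{37805}{42648}$ ($p = 37805 \left(- \frac{1}{42648}\right) = - \frac{37805}{42648} \approx -0.88644$)
$\left(p - 38696\right) \left(36137 + \left(13600 + \left(12 - -2336\right)\right) \left(-12507 + 3985\right)\right) = \left(- \frac{37805}{42648} - 38696\right) \left(36137 + \left(13600 + \left(12 - -2336\right)\right) \left(-12507 + 3985\right)\right) = - \frac{1650344813 \left(36137 + \left(13600 + \left(12 + 2336\right)\right) \left(-8522\right)\right)}{42648} = - \frac{1650344813 \left(36137 + \left(13600 + 2348\right) \left(-8522\right)\right)}{42648} = - \frac{1650344813 \left(36137 + 15948 \left(-8522\right)\right)}{42648} = - \frac{1650344813 \left(36137 - 135908856\right)}{42648} = \left(- \frac{1650344813}{42648}\right) \left(-135872719\right) = \frac{224236837029856547}{42648}$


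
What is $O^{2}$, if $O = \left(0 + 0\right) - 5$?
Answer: $25$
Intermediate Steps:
$O = -5$ ($O = 0 - 5 = -5$)
$O^{2} = \left(-5\right)^{2} = 25$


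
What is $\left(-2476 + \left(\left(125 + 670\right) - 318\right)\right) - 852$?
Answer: $-2851$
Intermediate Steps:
$\left(-2476 + \left(\left(125 + 670\right) - 318\right)\right) - 852 = \left(-2476 + \left(795 - 318\right)\right) - 852 = \left(-2476 + 477\right) - 852 = -1999 - 852 = -2851$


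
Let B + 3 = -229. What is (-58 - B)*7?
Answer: 1218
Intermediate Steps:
B = -232 (B = -3 - 229 = -232)
(-58 - B)*7 = (-58 - 1*(-232))*7 = (-58 + 232)*7 = 174*7 = 1218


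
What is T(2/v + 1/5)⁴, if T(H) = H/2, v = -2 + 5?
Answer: 28561/810000 ≈ 0.035260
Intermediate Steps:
v = 3
T(H) = H/2 (T(H) = H*(½) = H/2)
T(2/v + 1/5)⁴ = ((2/3 + 1/5)/2)⁴ = ((2*(⅓) + 1*(⅕))/2)⁴ = ((⅔ + ⅕)/2)⁴ = ((½)*(13/15))⁴ = (13/30)⁴ = 28561/810000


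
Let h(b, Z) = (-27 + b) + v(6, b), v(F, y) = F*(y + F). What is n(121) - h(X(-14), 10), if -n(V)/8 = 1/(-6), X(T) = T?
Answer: 271/3 ≈ 90.333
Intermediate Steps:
v(F, y) = F*(F + y)
n(V) = 4/3 (n(V) = -8/(-6) = -8*(-⅙) = 4/3)
h(b, Z) = 9 + 7*b (h(b, Z) = (-27 + b) + 6*(6 + b) = (-27 + b) + (36 + 6*b) = 9 + 7*b)
n(121) - h(X(-14), 10) = 4/3 - (9 + 7*(-14)) = 4/3 - (9 - 98) = 4/3 - 1*(-89) = 4/3 + 89 = 271/3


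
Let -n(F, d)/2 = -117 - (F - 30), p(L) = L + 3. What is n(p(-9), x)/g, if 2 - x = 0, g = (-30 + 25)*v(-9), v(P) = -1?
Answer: 162/5 ≈ 32.400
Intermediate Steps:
p(L) = 3 + L
g = 5 (g = (-30 + 25)*(-1) = -5*(-1) = 5)
x = 2 (x = 2 - 1*0 = 2 + 0 = 2)
n(F, d) = 174 + 2*F (n(F, d) = -2*(-117 - (F - 30)) = -2*(-117 - (-30 + F)) = -2*(-117 + (30 - F)) = -2*(-87 - F) = 174 + 2*F)
n(p(-9), x)/g = (174 + 2*(3 - 9))/5 = (174 + 2*(-6))*(⅕) = (174 - 12)*(⅕) = 162*(⅕) = 162/5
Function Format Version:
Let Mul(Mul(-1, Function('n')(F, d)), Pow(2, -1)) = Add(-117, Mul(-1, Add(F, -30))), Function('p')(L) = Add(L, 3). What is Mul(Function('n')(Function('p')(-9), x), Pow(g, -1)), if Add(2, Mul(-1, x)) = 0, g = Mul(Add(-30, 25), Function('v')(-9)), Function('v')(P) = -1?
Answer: Rational(162, 5) ≈ 32.400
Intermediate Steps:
Function('p')(L) = Add(3, L)
g = 5 (g = Mul(Add(-30, 25), -1) = Mul(-5, -1) = 5)
x = 2 (x = Add(2, Mul(-1, 0)) = Add(2, 0) = 2)
Function('n')(F, d) = Add(174, Mul(2, F)) (Function('n')(F, d) = Mul(-2, Add(-117, Mul(-1, Add(F, -30)))) = Mul(-2, Add(-117, Mul(-1, Add(-30, F)))) = Mul(-2, Add(-117, Add(30, Mul(-1, F)))) = Mul(-2, Add(-87, Mul(-1, F))) = Add(174, Mul(2, F)))
Mul(Function('n')(Function('p')(-9), x), Pow(g, -1)) = Mul(Add(174, Mul(2, Add(3, -9))), Pow(5, -1)) = Mul(Add(174, Mul(2, -6)), Rational(1, 5)) = Mul(Add(174, -12), Rational(1, 5)) = Mul(162, Rational(1, 5)) = Rational(162, 5)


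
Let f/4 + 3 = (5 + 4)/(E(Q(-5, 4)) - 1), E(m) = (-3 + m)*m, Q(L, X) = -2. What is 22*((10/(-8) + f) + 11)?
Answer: 77/2 ≈ 38.500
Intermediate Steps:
E(m) = m*(-3 + m)
f = -8 (f = -12 + 4*((5 + 4)/(-2*(-3 - 2) - 1)) = -12 + 4*(9/(-2*(-5) - 1)) = -12 + 4*(9/(10 - 1)) = -12 + 4*(9/9) = -12 + 4*(9*(⅑)) = -12 + 4*1 = -12 + 4 = -8)
22*((10/(-8) + f) + 11) = 22*((10/(-8) - 8) + 11) = 22*((10*(-⅛) - 8) + 11) = 22*((-5/4 - 8) + 11) = 22*(-37/4 + 11) = 22*(7/4) = 77/2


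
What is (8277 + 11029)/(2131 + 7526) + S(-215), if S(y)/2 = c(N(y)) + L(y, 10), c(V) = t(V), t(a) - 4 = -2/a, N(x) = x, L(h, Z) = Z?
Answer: 62324558/2076255 ≈ 30.018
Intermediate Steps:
t(a) = 4 - 2/a
c(V) = 4 - 2/V
S(y) = 28 - 4/y (S(y) = 2*((4 - 2/y) + 10) = 2*(14 - 2/y) = 28 - 4/y)
(8277 + 11029)/(2131 + 7526) + S(-215) = (8277 + 11029)/(2131 + 7526) + (28 - 4/(-215)) = 19306/9657 + (28 - 4*(-1/215)) = 19306*(1/9657) + (28 + 4/215) = 19306/9657 + 6024/215 = 62324558/2076255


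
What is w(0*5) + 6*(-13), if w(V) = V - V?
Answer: -78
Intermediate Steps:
w(V) = 0
w(0*5) + 6*(-13) = 0 + 6*(-13) = 0 - 78 = -78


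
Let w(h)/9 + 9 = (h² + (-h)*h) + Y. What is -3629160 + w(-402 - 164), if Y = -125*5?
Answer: -3634866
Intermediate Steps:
Y = -625
w(h) = -5706 (w(h) = -81 + 9*((h² + (-h)*h) - 625) = -81 + 9*((h² - h²) - 625) = -81 + 9*(0 - 625) = -81 + 9*(-625) = -81 - 5625 = -5706)
-3629160 + w(-402 - 164) = -3629160 - 5706 = -3634866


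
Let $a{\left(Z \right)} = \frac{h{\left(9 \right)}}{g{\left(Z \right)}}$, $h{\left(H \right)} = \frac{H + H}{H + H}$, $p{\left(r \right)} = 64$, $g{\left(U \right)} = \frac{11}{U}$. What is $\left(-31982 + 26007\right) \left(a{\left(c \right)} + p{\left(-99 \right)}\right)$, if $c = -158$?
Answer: $- \frac{3262350}{11} \approx -2.9658 \cdot 10^{5}$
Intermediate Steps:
$h{\left(H \right)} = 1$ ($h{\left(H \right)} = \frac{2 H}{2 H} = 2 H \frac{1}{2 H} = 1$)
$a{\left(Z \right)} = \frac{Z}{11}$ ($a{\left(Z \right)} = 1 \frac{1}{11 \frac{1}{Z}} = 1 \frac{Z}{11} = \frac{Z}{11}$)
$\left(-31982 + 26007\right) \left(a{\left(c \right)} + p{\left(-99 \right)}\right) = \left(-31982 + 26007\right) \left(\frac{1}{11} \left(-158\right) + 64\right) = - 5975 \left(- \frac{158}{11} + 64\right) = \left(-5975\right) \frac{546}{11} = - \frac{3262350}{11}$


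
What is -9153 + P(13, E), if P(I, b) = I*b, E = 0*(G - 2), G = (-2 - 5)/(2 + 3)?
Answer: -9153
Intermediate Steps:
G = -7/5 ≈ -1.4000
E = 0 (E = 0*(-7/5 - 2) = 0*(-17/5) = 0)
-9153 + P(13, E) = -9153 + 13*0 = -9153 + 0 = -9153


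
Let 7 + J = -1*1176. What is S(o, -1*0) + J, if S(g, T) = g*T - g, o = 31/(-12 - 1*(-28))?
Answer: -18959/16 ≈ -1184.9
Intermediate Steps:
o = 31/16 (o = 31/(-12 + 28) = 31/16 ≈ 1.9375)
J = -1183 (J = -7 - 1*1176 = -7 - 1176 = -1183)
S(g, T) = -g + T*g (S(g, T) = T*g - g = -g + T*g)
S(o, -1*0) + J = 31*(-1 - 1*0)/16 - 1183 = 31*(-1 + 0)/16 - 1183 = (31/16)*(-1) - 1183 = -31/16 - 1183 = -18959/16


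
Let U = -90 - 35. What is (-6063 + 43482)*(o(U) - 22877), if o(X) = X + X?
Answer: -865389213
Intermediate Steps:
U = -125
o(X) = 2*X
(-6063 + 43482)*(o(U) - 22877) = (-6063 + 43482)*(2*(-125) - 22877) = 37419*(-250 - 22877) = 37419*(-23127) = -865389213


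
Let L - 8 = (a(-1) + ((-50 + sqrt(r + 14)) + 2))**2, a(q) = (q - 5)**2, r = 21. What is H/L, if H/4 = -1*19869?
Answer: -14862012/14809 - 1907424*sqrt(35)/14809 ≈ -1765.6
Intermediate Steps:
a(q) = (-5 + q)**2
H = -79476 (H = 4*(-1*19869) = 4*(-19869) = -79476)
L = 8 + (-12 + sqrt(35))**2 (L = 8 + ((-5 - 1)**2 + ((-50 + sqrt(21 + 14)) + 2))**2 = 8 + ((-6)**2 + ((-50 + sqrt(35)) + 2))**2 = 8 + (36 + (-48 + sqrt(35)))**2 = 8 + (-12 + sqrt(35))**2 ≈ 45.014)
H/L = -79476/(187 - 24*sqrt(35))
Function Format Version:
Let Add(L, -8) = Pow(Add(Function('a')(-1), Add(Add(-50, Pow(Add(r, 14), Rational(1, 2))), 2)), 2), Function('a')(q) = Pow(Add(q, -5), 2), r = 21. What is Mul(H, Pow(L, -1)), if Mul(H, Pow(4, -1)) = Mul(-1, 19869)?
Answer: Add(Rational(-14862012, 14809), Mul(Rational(-1907424, 14809), Pow(35, Rational(1, 2)))) ≈ -1765.6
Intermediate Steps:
Function('a')(q) = Pow(Add(-5, q), 2)
H = -79476 (H = Mul(4, Mul(-1, 19869)) = Mul(4, -19869) = -79476)
L = Add(8, Pow(Add(-12, Pow(35, Rational(1, 2))), 2)) (L = Add(8, Pow(Add(Pow(Add(-5, -1), 2), Add(Add(-50, Pow(Add(21, 14), Rational(1, 2))), 2)), 2)) = Add(8, Pow(Add(Pow(-6, 2), Add(Add(-50, Pow(35, Rational(1, 2))), 2)), 2)) = Add(8, Pow(Add(36, Add(-48, Pow(35, Rational(1, 2)))), 2)) = Add(8, Pow(Add(-12, Pow(35, Rational(1, 2))), 2)) ≈ 45.014)
Mul(H, Pow(L, -1)) = Mul(-79476, Pow(Add(187, Mul(-24, Pow(35, Rational(1, 2)))), -1))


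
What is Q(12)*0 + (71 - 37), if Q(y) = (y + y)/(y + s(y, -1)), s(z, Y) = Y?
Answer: 34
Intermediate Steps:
Q(y) = 2*y/(-1 + y) (Q(y) = (y + y)/(y - 1) = (2*y)/(-1 + y) = 2*y/(-1 + y))
Q(12)*0 + (71 - 37) = (2*12/(-1 + 12))*0 + (71 - 37) = (2*12/11)*0 + 34 = (2*12*(1/11))*0 + 34 = (24/11)*0 + 34 = 0 + 34 = 34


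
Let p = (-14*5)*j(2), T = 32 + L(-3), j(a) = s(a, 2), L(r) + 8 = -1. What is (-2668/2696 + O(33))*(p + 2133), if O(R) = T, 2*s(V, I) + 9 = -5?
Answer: 38912205/674 ≈ 57733.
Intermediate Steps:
s(V, I) = -7 (s(V, I) = -9/2 + (½)*(-5) = -9/2 - 5/2 = -7)
L(r) = -9 (L(r) = -8 - 1 = -9)
j(a) = -7
T = 23 (T = 32 - 9 = 23)
O(R) = 23
p = 490 (p = -14*5*(-7) = -70*(-7) = 490)
(-2668/2696 + O(33))*(p + 2133) = (-2668/2696 + 23)*(490 + 2133) = (-2668*1/2696 + 23)*2623 = (-667/674 + 23)*2623 = (14835/674)*2623 = 38912205/674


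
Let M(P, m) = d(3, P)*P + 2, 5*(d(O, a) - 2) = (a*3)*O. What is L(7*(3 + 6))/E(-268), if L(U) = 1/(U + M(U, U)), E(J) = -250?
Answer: -1/1833800 ≈ -5.4532e-7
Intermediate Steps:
d(O, a) = 2 + 3*O*a/5 (d(O, a) = 2 + ((a*3)*O)/5 = 2 + ((3*a)*O)/5 = 2 + (3*O*a)/5 = 2 + 3*O*a/5)
M(P, m) = 2 + P*(2 + 9*P/5) (M(P, m) = (2 + (⅗)*3*P)*P + 2 = (2 + 9*P/5)*P + 2 = P*(2 + 9*P/5) + 2 = 2 + P*(2 + 9*P/5))
L(U) = 1/(2 + U + U*(10 + 9*U)/5) (L(U) = 1/(U + (2 + U*(10 + 9*U)/5)) = 1/(2 + U + U*(10 + 9*U)/5))
L(7*(3 + 6))/E(-268) = (5/(10 + 9*(7*(3 + 6))² + 15*(7*(3 + 6))))/(-250) = (5/(10 + 9*(7*9)² + 15*(7*9)))*(-1/250) = (5/(10 + 9*63² + 15*63))*(-1/250) = (5/(10 + 9*3969 + 945))*(-1/250) = (5/(10 + 35721 + 945))*(-1/250) = (5/36676)*(-1/250) = -1/1833800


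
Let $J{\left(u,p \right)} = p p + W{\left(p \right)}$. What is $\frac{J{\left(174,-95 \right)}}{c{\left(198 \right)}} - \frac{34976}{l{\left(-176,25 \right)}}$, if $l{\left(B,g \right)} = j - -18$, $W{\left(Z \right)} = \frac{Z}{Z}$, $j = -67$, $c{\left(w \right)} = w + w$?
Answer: $\frac{7146385}{9702} \approx 736.59$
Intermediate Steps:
$c{\left(w \right)} = 2 w$
$W{\left(Z \right)} = 1$
$l{\left(B,g \right)} = -49$ ($l{\left(B,g \right)} = -67 - -18 = -67 + 18 = -49$)
$J{\left(u,p \right)} = 1 + p^{2}$ ($J{\left(u,p \right)} = p p + 1 = p^{2} + 1 = 1 + p^{2}$)
$\frac{J{\left(174,-95 \right)}}{c{\left(198 \right)}} - \frac{34976}{l{\left(-176,25 \right)}} = \frac{1 + \left(-95\right)^{2}}{2 \cdot 198} - \frac{34976}{-49} = \frac{1 + 9025}{396} - - \frac{34976}{49} = 9026 \cdot \frac{1}{396} + \frac{34976}{49} = \frac{4513}{198} + \frac{34976}{49} = \frac{7146385}{9702}$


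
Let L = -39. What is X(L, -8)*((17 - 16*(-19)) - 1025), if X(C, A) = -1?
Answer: 704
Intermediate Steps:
X(L, -8)*((17 - 16*(-19)) - 1025) = -((17 - 16*(-19)) - 1025) = -((17 + 304) - 1025) = -(321 - 1025) = -1*(-704) = 704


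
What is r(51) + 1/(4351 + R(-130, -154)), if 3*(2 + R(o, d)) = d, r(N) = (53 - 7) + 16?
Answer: 799369/12893 ≈ 62.000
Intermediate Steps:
r(N) = 62 (r(N) = 46 + 16 = 62)
R(o, d) = -2 + d/3
r(51) + 1/(4351 + R(-130, -154)) = 62 + 1/(4351 + (-2 + (⅓)*(-154))) = 62 + 1/(4351 + (-2 - 154/3)) = 62 + 1/(4351 - 160/3) = 62 + 1/(12893/3) = 62 + 3/12893 = 799369/12893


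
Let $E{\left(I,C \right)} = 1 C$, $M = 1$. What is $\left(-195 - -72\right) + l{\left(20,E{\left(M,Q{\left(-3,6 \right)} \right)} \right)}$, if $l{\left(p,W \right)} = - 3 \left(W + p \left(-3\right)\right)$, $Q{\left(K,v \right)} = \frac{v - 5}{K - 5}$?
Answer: $\frac{459}{8} \approx 57.375$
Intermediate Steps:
$Q{\left(K,v \right)} = \frac{-5 + v}{-5 + K}$
$E{\left(I,C \right)} = C$
$l{\left(p,W \right)} = - 3 W + 9 p$ ($l{\left(p,W \right)} = - 3 \left(W - 3 p\right) = - 3 W + 9 p$)
$\left(-195 - -72\right) + l{\left(20,E{\left(M,Q{\left(-3,6 \right)} \right)} \right)} = \left(-195 - -72\right) + \left(- 3 \frac{-5 + 6}{-5 - 3} + 9 \cdot 20\right) = \left(-195 + 72\right) + \left(- 3 \frac{1}{-8} \cdot 1 + 180\right) = -123 + \left(- 3 \left(\left(- \frac{1}{8}\right) 1\right) + 180\right) = -123 + \left(\left(-3\right) \left(- \frac{1}{8}\right) + 180\right) = -123 + \left(\frac{3}{8} + 180\right) = -123 + \frac{1443}{8} = \frac{459}{8}$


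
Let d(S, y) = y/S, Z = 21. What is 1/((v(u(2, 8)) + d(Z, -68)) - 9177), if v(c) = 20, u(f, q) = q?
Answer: -21/192365 ≈ -0.00010917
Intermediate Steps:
1/((v(u(2, 8)) + d(Z, -68)) - 9177) = 1/((20 - 68/21) - 9177) = 1/(352/21 - 9177) = 1/(-192365/21) = -21/192365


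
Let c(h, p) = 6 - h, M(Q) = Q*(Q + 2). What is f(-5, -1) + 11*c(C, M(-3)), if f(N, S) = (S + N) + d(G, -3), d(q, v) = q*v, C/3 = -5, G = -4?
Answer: 237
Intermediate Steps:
C = -15 (C = 3*(-5) = -15)
M(Q) = Q*(2 + Q)
f(N, S) = 12 + N + S (f(N, S) = (S + N) - 4*(-3) = (N + S) + 12 = 12 + N + S)
f(-5, -1) + 11*c(C, M(-3)) = (12 - 5 - 1) + 11*(6 - 1*(-15)) = 6 + 11*(6 + 15) = 6 + 11*21 = 6 + 231 = 237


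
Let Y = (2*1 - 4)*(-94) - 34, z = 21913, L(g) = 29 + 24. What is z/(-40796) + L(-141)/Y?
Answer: -86601/448756 ≈ -0.19298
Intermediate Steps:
L(g) = 53
Y = 154 (Y = (2 - 4)*(-94) - 34 = -2*(-94) - 34 = 188 - 34 = 154)
z/(-40796) + L(-141)/Y = 21913/(-40796) + 53/154 = 21913*(-1/40796) + 53*(1/154) = -21913/40796 + 53/154 = -86601/448756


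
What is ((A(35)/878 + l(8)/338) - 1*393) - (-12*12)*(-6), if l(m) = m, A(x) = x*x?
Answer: -186305637/148382 ≈ -1255.6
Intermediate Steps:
A(x) = x**2
((A(35)/878 + l(8)/338) - 1*393) - (-12*12)*(-6) = ((35**2/878 + 8/338) - 1*393) - (-12*12)*(-6) = ((1225*(1/878) + 8*(1/338)) - 393) - (-144)*(-6) = ((1225/878 + 4/169) - 393) - 1*864 = (210537/148382 - 393) - 864 = -58103589/148382 - 864 = -186305637/148382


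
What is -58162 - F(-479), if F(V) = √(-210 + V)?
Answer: -58162 - I*√689 ≈ -58162.0 - 26.249*I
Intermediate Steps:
-58162 - F(-479) = -58162 - √(-210 - 479) = -58162 - √(-689) = -58162 - I*√689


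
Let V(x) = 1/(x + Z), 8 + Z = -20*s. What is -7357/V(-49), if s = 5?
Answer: 1155049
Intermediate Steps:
Z = -108 (Z = -8 - 20*5 = -8 - 100 = -108)
V(x) = 1/(-108 + x) (V(x) = 1/(x - 108) = 1/(-108 + x))
-7357/V(-49) = -7357/(1/(-108 - 49)) = -7357/(1/(-157)) = -7357/(-1/157) = -7357*(-157) = 1155049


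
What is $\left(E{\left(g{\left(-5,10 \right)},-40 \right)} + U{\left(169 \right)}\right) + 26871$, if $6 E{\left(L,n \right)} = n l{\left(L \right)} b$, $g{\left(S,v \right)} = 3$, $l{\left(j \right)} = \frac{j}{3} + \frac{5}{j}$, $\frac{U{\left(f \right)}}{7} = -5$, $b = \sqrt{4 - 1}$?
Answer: $26836 - \frac{160 \sqrt{3}}{9} \approx 26805.0$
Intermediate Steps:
$b = \sqrt{3} \approx 1.732$
$U{\left(f \right)} = -35$ ($U{\left(f \right)} = 7 \left(-5\right) = -35$)
$l{\left(j \right)} = \frac{5}{j} + \frac{j}{3}$ ($l{\left(j \right)} = j \frac{1}{3} + \frac{5}{j} = \frac{j}{3} + \frac{5}{j} = \frac{5}{j} + \frac{j}{3}$)
$E{\left(L,n \right)} = \frac{n \sqrt{3} \left(\frac{5}{L} + \frac{L}{3}\right)}{6}$ ($E{\left(L,n \right)} = \frac{n \left(\frac{5}{L} + \frac{L}{3}\right) \sqrt{3}}{6} = \frac{n \sqrt{3} \left(\frac{5}{L} + \frac{L}{3}\right)}{6}$)
$\left(E{\left(g{\left(-5,10 \right)},-40 \right)} + U{\left(169 \right)}\right) + 26871 = \left(\frac{1}{18} \left(-40\right) \sqrt{3} \cdot \frac{1}{3} \left(15 + 3^{2}\right) - 35\right) + 26871 = \left(\frac{1}{18} \left(-40\right) \sqrt{3} \cdot \frac{1}{3} \left(15 + 9\right) - 35\right) + 26871 = \left(\frac{1}{18} \left(-40\right) \sqrt{3} \cdot \frac{1}{3} \cdot 24 - 35\right) + 26871 = \left(- \frac{160 \sqrt{3}}{9} - 35\right) + 26871 = \left(-35 - \frac{160 \sqrt{3}}{9}\right) + 26871 = 26836 - \frac{160 \sqrt{3}}{9}$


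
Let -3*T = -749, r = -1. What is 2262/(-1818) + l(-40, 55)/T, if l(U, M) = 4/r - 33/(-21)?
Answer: -1992064/1588629 ≈ -1.2540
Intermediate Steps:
T = 749/3 (T = -1/3*(-749) = 749/3 ≈ 249.67)
l(U, M) = -17/7 (l(U, M) = 4/(-1) - 33/(-21) = 4*(-1) - 33*(-1/21) = -4 + 11/7 = -17/7)
2262/(-1818) + l(-40, 55)/T = 2262/(-1818) - 17/(7*749/3) = 2262*(-1/1818) - 17/7*3/749 = -377/303 - 51/5243 = -1992064/1588629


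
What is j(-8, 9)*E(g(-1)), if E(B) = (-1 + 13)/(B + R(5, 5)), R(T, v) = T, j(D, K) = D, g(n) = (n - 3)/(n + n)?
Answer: -96/7 ≈ -13.714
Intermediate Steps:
g(n) = (-3 + n)/(2*n) (g(n) = (-3 + n)/((2*n)) = (-3 + n)*(1/(2*n)) = (-3 + n)/(2*n))
E(B) = 12/(5 + B) (E(B) = (-1 + 13)/(B + 5) = 12/(5 + B))
j(-8, 9)*E(g(-1)) = -96/(5 + (½)*(-3 - 1)/(-1)) = -96/(5 + (½)*(-1)*(-4)) = -96/(5 + 2) = -96/7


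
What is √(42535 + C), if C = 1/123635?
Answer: √650173558649010/123635 ≈ 206.24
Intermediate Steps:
C = 1/123635 ≈ 8.0883e-6
√(42535 + C) = √(42535 + 1/123635) = √(5258814726/123635) = √650173558649010/123635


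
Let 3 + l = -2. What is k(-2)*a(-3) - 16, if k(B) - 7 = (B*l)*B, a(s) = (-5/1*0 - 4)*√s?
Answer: -16 + 52*I*√3 ≈ -16.0 + 90.067*I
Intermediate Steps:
l = -5 (l = -3 - 2 = -5)
a(s) = -4*√s (a(s) = (-5*1*0 - 4)*√s = (-5*0 - 4)*√s = (0 - 4)*√s = -4*√s)
k(B) = 7 - 5*B² (k(B) = 7 + (B*(-5))*B = 7 + (-5*B)*B = 7 - 5*B²)
k(-2)*a(-3) - 16 = (7 - 5*(-2)²)*(-4*I*√3) - 16 = (7 - 5*4)*(-4*I*√3) - 16 = (7 - 20)*(-4*I*√3) - 16 = -(-52)*I*√3 - 16 = 52*I*√3 - 16 = -16 + 52*I*√3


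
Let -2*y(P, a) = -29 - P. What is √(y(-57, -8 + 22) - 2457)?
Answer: I*√2471 ≈ 49.709*I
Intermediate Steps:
y(P, a) = 29/2 + P/2 (y(P, a) = -(-29 - P)/2 = 29/2 + P/2)
√(y(-57, -8 + 22) - 2457) = √((29/2 + (½)*(-57)) - 2457) = √((29/2 - 57/2) - 2457) = √(-14 - 2457) = √(-2471) = I*√2471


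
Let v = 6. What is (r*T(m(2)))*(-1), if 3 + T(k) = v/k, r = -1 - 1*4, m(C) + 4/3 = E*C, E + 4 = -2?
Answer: -69/4 ≈ -17.250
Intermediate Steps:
E = -6 (E = -4 - 2 = -6)
m(C) = -4/3 - 6*C
r = -5 (r = -1 - 4 = -5)
T(k) = -3 + 6/k
(r*T(m(2)))*(-1) = -5*(-3 + 6/(-4/3 - 6*2))*(-1) = -5*(-3 + 6/(-4/3 - 12))*(-1) = -5*(-3 + 6/(-40/3))*(-1) = -5*(-3 + 6*(-3/40))*(-1) = -5*(-3 - 9/20)*(-1) = -5*(-69/20)*(-1) = (69/4)*(-1) = -69/4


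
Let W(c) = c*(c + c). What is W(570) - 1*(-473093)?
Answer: 1122893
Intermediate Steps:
W(c) = 2*c² (W(c) = c*(2*c) = 2*c²)
W(570) - 1*(-473093) = 2*570² - 1*(-473093) = 2*324900 + 473093 = 649800 + 473093 = 1122893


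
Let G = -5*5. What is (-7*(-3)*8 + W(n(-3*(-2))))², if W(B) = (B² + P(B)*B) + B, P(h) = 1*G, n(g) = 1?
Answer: 21025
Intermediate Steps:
G = -25
P(h) = -25 (P(h) = 1*(-25) = -25)
W(B) = B² - 24*B (W(B) = (B² - 25*B) + B = B² - 24*B)
(-7*(-3)*8 + W(n(-3*(-2))))² = (-7*(-3)*8 + 1*(-24 + 1))² = (21*8 + 1*(-23))² = (168 - 23)² = 145² = 21025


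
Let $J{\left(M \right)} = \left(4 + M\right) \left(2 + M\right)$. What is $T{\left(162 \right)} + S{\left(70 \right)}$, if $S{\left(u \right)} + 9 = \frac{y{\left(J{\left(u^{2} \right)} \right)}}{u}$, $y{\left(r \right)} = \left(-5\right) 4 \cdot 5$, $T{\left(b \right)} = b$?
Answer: $\frac{1061}{7} \approx 151.57$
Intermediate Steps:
$J{\left(M \right)} = \left(2 + M\right) \left(4 + M\right)$
$y{\left(r \right)} = -100$ ($y{\left(r \right)} = \left(-20\right) 5 = -100$)
$S{\left(u \right)} = -9 - \frac{100}{u}$
$T{\left(162 \right)} + S{\left(70 \right)} = 162 - \left(9 + \frac{100}{70}\right) = 162 - \frac{73}{7} = \frac{1061}{7}$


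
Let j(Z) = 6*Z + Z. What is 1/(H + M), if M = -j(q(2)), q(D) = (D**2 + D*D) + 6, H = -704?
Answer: -1/802 ≈ -0.0012469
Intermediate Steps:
q(D) = 6 + 2*D**2 (q(D) = (D**2 + D**2) + 6 = 2*D**2 + 6 = 6 + 2*D**2)
j(Z) = 7*Z
M = -98 (M = -7*(6 + 2*2**2) = -7*(6 + 2*4) = -7*(6 + 8) = -7*14 = -1*98 = -98)
1/(H + M) = 1/(-704 - 98) = 1/(-802) = -1/802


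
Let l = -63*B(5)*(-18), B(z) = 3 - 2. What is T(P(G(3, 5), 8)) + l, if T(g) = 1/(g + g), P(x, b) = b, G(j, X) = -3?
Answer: 18145/16 ≈ 1134.1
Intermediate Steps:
B(z) = 1
l = 1134 (l = -63*1*(-18) = -63*(-18) = 1134)
T(g) = 1/(2*g)
T(P(G(3, 5), 8)) + l = (½)/8 + 1134 = (½)*(⅛) + 1134 = 1/16 + 1134 = 18145/16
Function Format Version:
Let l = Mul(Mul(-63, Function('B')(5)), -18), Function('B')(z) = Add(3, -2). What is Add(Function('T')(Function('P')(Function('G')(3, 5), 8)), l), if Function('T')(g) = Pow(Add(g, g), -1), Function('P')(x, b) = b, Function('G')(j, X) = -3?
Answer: Rational(18145, 16) ≈ 1134.1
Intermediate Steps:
Function('B')(z) = 1
l = 1134 (l = Mul(Mul(-63, 1), -18) = Mul(-63, -18) = 1134)
Function('T')(g) = Mul(Rational(1, 2), Pow(g, -1)) (Function('T')(g) = Pow(Mul(2, g), -1) = Mul(Rational(1, 2), Pow(g, -1)))
Add(Function('T')(Function('P')(Function('G')(3, 5), 8)), l) = Add(Mul(Rational(1, 2), Pow(8, -1)), 1134) = Add(Mul(Rational(1, 2), Rational(1, 8)), 1134) = Add(Rational(1, 16), 1134) = Rational(18145, 16)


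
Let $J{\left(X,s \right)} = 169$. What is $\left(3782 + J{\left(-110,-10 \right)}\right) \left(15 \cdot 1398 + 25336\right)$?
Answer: $182955006$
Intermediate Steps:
$\left(3782 + J{\left(-110,-10 \right)}\right) \left(15 \cdot 1398 + 25336\right) = \left(3782 + 169\right) \left(15 \cdot 1398 + 25336\right) = 3951 \left(20970 + 25336\right) = 3951 \cdot 46306 = 182955006$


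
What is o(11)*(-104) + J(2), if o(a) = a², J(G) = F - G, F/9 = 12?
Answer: -12478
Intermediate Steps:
F = 108 (F = 9*12 = 108)
J(G) = 108 - G
o(11)*(-104) + J(2) = 11²*(-104) + (108 - 1*2) = 121*(-104) + (108 - 2) = -12584 + 106 = -12478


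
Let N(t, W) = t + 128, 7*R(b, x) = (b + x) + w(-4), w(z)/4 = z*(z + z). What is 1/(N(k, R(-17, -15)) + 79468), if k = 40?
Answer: 1/79636 ≈ 1.2557e-5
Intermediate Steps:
w(z) = 8*z² (w(z) = 4*(z*(z + z)) = 4*(z*(2*z)) = 4*(2*z²) = 8*z²)
R(b, x) = 128/7 + b/7 + x/7 (R(b, x) = ((b + x) + 8*(-4)²)/7 = ((b + x) + 8*16)/7 = ((b + x) + 128)/7 = (128 + b + x)/7 = 128/7 + b/7 + x/7)
N(t, W) = 128 + t
1/(N(k, R(-17, -15)) + 79468) = 1/((128 + 40) + 79468) = 1/(168 + 79468) = 1/79636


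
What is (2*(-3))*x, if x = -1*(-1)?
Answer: -6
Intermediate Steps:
x = 1
(2*(-3))*x = (2*(-3))*1 = -6*1 = -6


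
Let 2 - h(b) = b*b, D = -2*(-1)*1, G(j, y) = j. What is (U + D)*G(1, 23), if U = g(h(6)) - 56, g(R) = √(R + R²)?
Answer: -54 + √1122 ≈ -20.504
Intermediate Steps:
D = 2 (D = 2*1 = 2)
h(b) = 2 - b² (h(b) = 2 - b*b = 2 - b²)
U = -56 + √1122 (U = √((2 - 1*6²)*(1 + (2 - 1*6²))) - 56 = √((2 - 1*36)*(1 + (2 - 1*36))) - 56 = √((2 - 36)*(1 + (2 - 36))) - 56 = √(-34*(1 - 34)) - 56 = √(-34*(-33)) - 56 = √1122 - 56 = -56 + √1122 ≈ -22.504)
(U + D)*G(1, 23) = ((-56 + √1122) + 2)*1 = (-54 + √1122)*1 = -54 + √1122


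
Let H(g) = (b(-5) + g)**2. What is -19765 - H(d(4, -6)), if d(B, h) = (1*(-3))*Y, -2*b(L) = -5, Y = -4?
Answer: -79901/4 ≈ -19975.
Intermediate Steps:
b(L) = 5/2 (b(L) = -1/2*(-5) = 5/2)
d(B, h) = 12 (d(B, h) = (1*(-3))*(-4) = -3*(-4) = 12)
H(g) = (5/2 + g)**2
-19765 - H(d(4, -6)) = -19765 - (5 + 2*12)**2/4 = -19765 - (5 + 24)**2/4 = -19765 - 29**2/4 = -19765 - 841/4 = -79901/4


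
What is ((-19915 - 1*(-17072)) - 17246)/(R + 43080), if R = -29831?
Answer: -20089/13249 ≈ -1.5163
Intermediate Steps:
((-19915 - 1*(-17072)) - 17246)/(R + 43080) = ((-19915 - 1*(-17072)) - 17246)/(-29831 + 43080) = ((-19915 + 17072) - 17246)/13249 = (-2843 - 17246)*(1/13249) = -20089*1/13249 = -20089/13249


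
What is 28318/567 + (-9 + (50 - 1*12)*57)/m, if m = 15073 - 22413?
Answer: 206631101/4161780 ≈ 49.650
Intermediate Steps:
m = -7340
28318/567 + (-9 + (50 - 1*12)*57)/m = 28318/567 + (-9 + (50 - 1*12)*57)/(-7340) = 28318*(1/567) + (-9 + (50 - 12)*57)*(-1/7340) = 28318/567 + (-9 + 38*57)*(-1/7340) = 28318/567 + (-9 + 2166)*(-1/7340) = 28318/567 + 2157*(-1/7340) = 28318/567 - 2157/7340 = 206631101/4161780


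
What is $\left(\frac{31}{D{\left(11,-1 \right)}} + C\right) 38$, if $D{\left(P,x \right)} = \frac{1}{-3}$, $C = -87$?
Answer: $-6840$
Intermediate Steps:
$D{\left(P,x \right)} = - \frac{1}{3}$
$\left(\frac{31}{D{\left(11,-1 \right)}} + C\right) 38 = \left(\frac{31}{- \frac{1}{3}} - 87\right) 38 = \left(31 \left(-3\right) - 87\right) 38 = \left(-93 - 87\right) 38 = \left(-180\right) 38 = -6840$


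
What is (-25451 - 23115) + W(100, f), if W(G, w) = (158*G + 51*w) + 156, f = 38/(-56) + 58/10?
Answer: -4528833/140 ≈ -32349.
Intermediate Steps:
f = 717/140 (f = 38*(-1/56) + 58*(⅒) = -19/28 + 29/5 = 717/140 ≈ 5.1214)
W(G, w) = 156 + 51*w + 158*G (W(G, w) = (51*w + 158*G) + 156 = 156 + 51*w + 158*G)
(-25451 - 23115) + W(100, f) = (-25451 - 23115) + (156 + 51*(717/140) + 158*100) = -48566 + (156 + 36567/140 + 15800) = -48566 + 2270407/140 = -4528833/140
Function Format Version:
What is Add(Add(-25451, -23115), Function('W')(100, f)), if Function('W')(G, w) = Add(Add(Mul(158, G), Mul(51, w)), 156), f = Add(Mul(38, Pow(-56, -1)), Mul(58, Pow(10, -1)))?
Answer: Rational(-4528833, 140) ≈ -32349.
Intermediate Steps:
f = Rational(717, 140) (f = Add(Mul(38, Rational(-1, 56)), Mul(58, Rational(1, 10))) = Add(Rational(-19, 28), Rational(29, 5)) = Rational(717, 140) ≈ 5.1214)
Function('W')(G, w) = Add(156, Mul(51, w), Mul(158, G)) (Function('W')(G, w) = Add(Add(Mul(51, w), Mul(158, G)), 156) = Add(156, Mul(51, w), Mul(158, G)))
Add(Add(-25451, -23115), Function('W')(100, f)) = Add(Add(-25451, -23115), Add(156, Mul(51, Rational(717, 140)), Mul(158, 100))) = Add(-48566, Add(156, Rational(36567, 140), 15800)) = Add(-48566, Rational(2270407, 140)) = Rational(-4528833, 140)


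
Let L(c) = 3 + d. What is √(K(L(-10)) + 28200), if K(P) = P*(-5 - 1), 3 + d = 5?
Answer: 3*√3130 ≈ 167.84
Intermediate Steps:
d = 2 (d = -3 + 5 = 2)
L(c) = 5 (L(c) = 3 + 2 = 5)
K(P) = -6*P (K(P) = P*(-6) = -6*P)
√(K(L(-10)) + 28200) = √(-6*5 + 28200) = √(-30 + 28200) = √28170 = 3*√3130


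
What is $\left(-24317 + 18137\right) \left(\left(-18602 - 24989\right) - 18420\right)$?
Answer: $383227980$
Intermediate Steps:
$\left(-24317 + 18137\right) \left(\left(-18602 - 24989\right) - 18420\right) = - 6180 \left(\left(-18602 - 24989\right) - 18420\right) = - 6180 \left(-43591 - 18420\right) = \left(-6180\right) \left(-62011\right) = 383227980$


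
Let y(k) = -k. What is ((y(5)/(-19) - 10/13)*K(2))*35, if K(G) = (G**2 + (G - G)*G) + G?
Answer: -26250/247 ≈ -106.28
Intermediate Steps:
K(G) = G + G**2 (K(G) = (G**2 + 0*G) + G = (G**2 + 0) + G = G**2 + G = G + G**2)
((y(5)/(-19) - 10/13)*K(2))*35 = ((-1*5/(-19) - 10/13)*(2*(1 + 2)))*35 = ((-5*(-1/19) - 10*1/13)*(2*3))*35 = ((5/19 - 10/13)*6)*35 = -125/247*6*35 = -750/247*35 = -26250/247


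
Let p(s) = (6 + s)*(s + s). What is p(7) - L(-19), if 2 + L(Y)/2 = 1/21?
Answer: 3904/21 ≈ 185.90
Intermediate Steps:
L(Y) = -82/21 (L(Y) = -4 + 2/21 = -82/21)
p(s) = 2*s*(6 + s) (p(s) = (6 + s)*(2*s) = 2*s*(6 + s))
p(7) - L(-19) = 2*7*(6 + 7) - 1*(-82/21) = 2*7*13 + 82/21 = 182 + 82/21 = 3904/21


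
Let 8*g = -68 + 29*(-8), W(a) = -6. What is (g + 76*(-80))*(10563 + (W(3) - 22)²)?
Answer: -138830545/2 ≈ -6.9415e+7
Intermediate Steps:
g = -75/2 (g = (-68 + 29*(-8))/8 = (-68 - 232)/8 = (⅛)*(-300) = -75/2 ≈ -37.500)
(g + 76*(-80))*(10563 + (W(3) - 22)²) = (-75/2 + 76*(-80))*(10563 + (-6 - 22)²) = (-75/2 - 6080)*(10563 + (-28)²) = -12235*(10563 + 784)/2 = -12235/2*11347 = -138830545/2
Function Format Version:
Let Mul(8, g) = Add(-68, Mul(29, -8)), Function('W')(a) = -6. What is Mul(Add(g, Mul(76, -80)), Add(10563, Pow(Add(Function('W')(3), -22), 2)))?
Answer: Rational(-138830545, 2) ≈ -6.9415e+7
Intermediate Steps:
g = Rational(-75, 2) (g = Mul(Rational(1, 8), Add(-68, Mul(29, -8))) = Mul(Rational(1, 8), Add(-68, -232)) = Mul(Rational(1, 8), -300) = Rational(-75, 2) ≈ -37.500)
Mul(Add(g, Mul(76, -80)), Add(10563, Pow(Add(Function('W')(3), -22), 2))) = Mul(Add(Rational(-75, 2), Mul(76, -80)), Add(10563, Pow(Add(-6, -22), 2))) = Mul(Add(Rational(-75, 2), -6080), Add(10563, Pow(-28, 2))) = Mul(Rational(-12235, 2), Add(10563, 784)) = Mul(Rational(-12235, 2), 11347) = Rational(-138830545, 2)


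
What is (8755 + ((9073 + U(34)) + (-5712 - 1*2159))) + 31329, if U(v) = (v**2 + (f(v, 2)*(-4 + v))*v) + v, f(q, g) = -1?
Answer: 41456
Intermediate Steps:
U(v) = v + v**2 + v*(4 - v) (U(v) = (v**2 + (-(-4 + v))*v) + v = (v**2 + (4 - v)*v) + v = (v**2 + v*(4 - v)) + v = v + v**2 + v*(4 - v))
(8755 + ((9073 + U(34)) + (-5712 - 1*2159))) + 31329 = (8755 + ((9073 + 5*34) + (-5712 - 1*2159))) + 31329 = (8755 + ((9073 + 170) + (-5712 - 2159))) + 31329 = (8755 + (9243 - 7871)) + 31329 = (8755 + 1372) + 31329 = 10127 + 31329 = 41456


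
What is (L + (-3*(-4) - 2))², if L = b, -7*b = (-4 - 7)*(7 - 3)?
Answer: 12996/49 ≈ 265.22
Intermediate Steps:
b = 44/7 (b = -(-4 - 7)*(7 - 3)/7 = -(-11)*4/7 = -⅐*(-44) = 44/7 ≈ 6.2857)
L = 44/7 ≈ 6.2857
(L + (-3*(-4) - 2))² = (44/7 + (-3*(-4) - 2))² = (44/7 + (12 - 2))² = (44/7 + 10)² = (114/7)² = 12996/49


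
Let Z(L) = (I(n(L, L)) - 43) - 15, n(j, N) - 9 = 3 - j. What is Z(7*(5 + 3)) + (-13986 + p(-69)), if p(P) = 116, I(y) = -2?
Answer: -13930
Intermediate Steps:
n(j, N) = 12 - j (n(j, N) = 9 + (3 - j) = 12 - j)
Z(L) = -60 (Z(L) = (-2 - 43) - 15 = -45 - 15 = -60)
Z(7*(5 + 3)) + (-13986 + p(-69)) = -60 + (-13986 + 116) = -60 - 13870 = -13930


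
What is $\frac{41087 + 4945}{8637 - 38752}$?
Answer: $- \frac{46032}{30115} \approx -1.5285$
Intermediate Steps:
$\frac{41087 + 4945}{8637 - 38752} = \frac{46032}{-30115} = 46032 \left(- \frac{1}{30115}\right) = - \frac{46032}{30115}$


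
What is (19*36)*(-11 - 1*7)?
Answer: -12312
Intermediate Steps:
(19*36)*(-11 - 1*7) = 684*(-11 - 7) = 684*(-18) = -12312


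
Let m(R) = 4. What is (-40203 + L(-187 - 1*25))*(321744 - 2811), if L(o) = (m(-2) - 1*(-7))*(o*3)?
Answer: -15053318667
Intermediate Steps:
L(o) = 33*o (L(o) = (4 - 1*(-7))*(o*3) = (4 + 7)*(3*o) = 11*(3*o) = 33*o)
(-40203 + L(-187 - 1*25))*(321744 - 2811) = (-40203 + 33*(-187 - 1*25))*(321744 - 2811) = (-40203 + 33*(-187 - 25))*318933 = (-40203 + 33*(-212))*318933 = (-40203 - 6996)*318933 = -47199*318933 = -15053318667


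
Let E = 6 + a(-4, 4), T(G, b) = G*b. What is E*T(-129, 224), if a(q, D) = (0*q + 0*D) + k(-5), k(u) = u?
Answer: -28896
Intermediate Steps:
a(q, D) = -5 (a(q, D) = (0*q + 0*D) - 5 = (0 + 0) - 5 = 0 - 5 = -5)
E = 1 (E = 6 - 5 = 1)
E*T(-129, 224) = 1*(-129*224) = 1*(-28896) = -28896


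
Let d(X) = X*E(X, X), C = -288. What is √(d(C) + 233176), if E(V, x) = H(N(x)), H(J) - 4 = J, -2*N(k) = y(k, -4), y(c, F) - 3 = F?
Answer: 2*√57970 ≈ 481.54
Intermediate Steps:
y(c, F) = 3 + F
N(k) = ½ (N(k) = -(3 - 4)/2 = -½*(-1) = ½)
H(J) = 4 + J
E(V, x) = 9/2 (E(V, x) = 4 + ½ = 9/2)
d(X) = 9*X/2 (d(X) = X*(9/2) = 9*X/2)
√(d(C) + 233176) = √((9/2)*(-288) + 233176) = √(-1296 + 233176) = √231880 = 2*√57970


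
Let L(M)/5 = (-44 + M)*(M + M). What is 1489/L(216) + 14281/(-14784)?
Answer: -13759541/14303520 ≈ -0.96197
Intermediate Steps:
L(M) = 10*M*(-44 + M) (L(M) = 5*((-44 + M)*(M + M)) = 5*((-44 + M)*(2*M)) = 5*(2*M*(-44 + M)) = 10*M*(-44 + M))
1489/L(216) + 14281/(-14784) = 1489/((10*216*(-44 + 216))) + 14281/(-14784) = 1489/((10*216*172)) + 14281*(-1/14784) = 1489/371520 - 14281/14784 = -13759541/14303520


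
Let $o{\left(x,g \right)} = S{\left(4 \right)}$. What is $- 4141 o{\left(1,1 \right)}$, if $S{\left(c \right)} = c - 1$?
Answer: $-12423$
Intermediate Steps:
$S{\left(c \right)} = -1 + c$ ($S{\left(c \right)} = c - 1 = -1 + c$)
$o{\left(x,g \right)} = 3$ ($o{\left(x,g \right)} = -1 + 4 = 3$)
$- 4141 o{\left(1,1 \right)} = \left(-4141\right) 3 = -12423$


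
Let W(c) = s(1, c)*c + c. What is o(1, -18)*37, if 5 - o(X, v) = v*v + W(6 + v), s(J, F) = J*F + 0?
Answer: -16687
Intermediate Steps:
s(J, F) = F*J (s(J, F) = F*J + 0 = F*J)
W(c) = c + c**2 (W(c) = (c*1)*c + c = c*c + c = c**2 + c = c + c**2)
o(X, v) = 5 - v**2 - (6 + v)*(7 + v) (o(X, v) = 5 - (v*v + (6 + v)*(1 + (6 + v))) = 5 - (v**2 + (6 + v)*(7 + v)) = 5 + (-v**2 - (6 + v)*(7 + v)) = 5 - v**2 - (6 + v)*(7 + v))
o(1, -18)*37 = (5 - 1*(-18)**2 - (6 - 18)*(7 - 18))*37 = (5 - 1*324 - 1*(-12)*(-11))*37 = (5 - 324 - 132)*37 = -451*37 = -16687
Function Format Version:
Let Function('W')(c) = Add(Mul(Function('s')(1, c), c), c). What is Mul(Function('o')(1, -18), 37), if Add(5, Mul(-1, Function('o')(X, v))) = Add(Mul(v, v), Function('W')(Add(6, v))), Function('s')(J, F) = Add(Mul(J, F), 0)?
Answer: -16687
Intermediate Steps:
Function('s')(J, F) = Mul(F, J) (Function('s')(J, F) = Add(Mul(F, J), 0) = Mul(F, J))
Function('W')(c) = Add(c, Pow(c, 2)) (Function('W')(c) = Add(Mul(Mul(c, 1), c), c) = Add(Mul(c, c), c) = Add(Pow(c, 2), c) = Add(c, Pow(c, 2)))
Function('o')(X, v) = Add(5, Mul(-1, Pow(v, 2)), Mul(-1, Add(6, v), Add(7, v))) (Function('o')(X, v) = Add(5, Mul(-1, Add(Mul(v, v), Mul(Add(6, v), Add(1, Add(6, v)))))) = Add(5, Mul(-1, Add(Pow(v, 2), Mul(Add(6, v), Add(7, v))))) = Add(5, Add(Mul(-1, Pow(v, 2)), Mul(-1, Add(6, v), Add(7, v)))) = Add(5, Mul(-1, Pow(v, 2)), Mul(-1, Add(6, v), Add(7, v))))
Mul(Function('o')(1, -18), 37) = Mul(Add(5, Mul(-1, Pow(-18, 2)), Mul(-1, Add(6, -18), Add(7, -18))), 37) = Mul(Add(5, Mul(-1, 324), Mul(-1, -12, -11)), 37) = Mul(Add(5, -324, -132), 37) = Mul(-451, 37) = -16687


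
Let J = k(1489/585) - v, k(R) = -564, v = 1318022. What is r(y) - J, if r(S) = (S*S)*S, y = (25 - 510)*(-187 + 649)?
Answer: -11249964251824414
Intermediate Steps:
J = -1318586 (J = -564 - 1*1318022 = -564 - 1318022 = -1318586)
y = -224070 (y = -485*462 = -224070)
r(S) = S**3 (r(S) = S**2*S = S**3)
r(y) - J = (-224070)**3 - 1*(-1318586) = -11249964253143000 + 1318586 = -11249964251824414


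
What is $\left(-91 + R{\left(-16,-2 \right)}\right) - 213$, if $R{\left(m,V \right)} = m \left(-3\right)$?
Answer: $-256$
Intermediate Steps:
$R{\left(m,V \right)} = - 3 m$
$\left(-91 + R{\left(-16,-2 \right)}\right) - 213 = \left(-91 - -48\right) - 213 = \left(-91 + 48\right) - 213 = -43 - 213 = -256$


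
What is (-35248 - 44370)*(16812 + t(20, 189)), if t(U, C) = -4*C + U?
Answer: -1279938968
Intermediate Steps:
t(U, C) = U - 4*C
(-35248 - 44370)*(16812 + t(20, 189)) = (-35248 - 44370)*(16812 + (20 - 4*189)) = -79618*(16812 + (20 - 756)) = -79618*(16812 - 736) = -79618*16076 = -1279938968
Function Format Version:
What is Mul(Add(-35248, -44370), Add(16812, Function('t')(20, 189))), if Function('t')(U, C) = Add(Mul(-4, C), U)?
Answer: -1279938968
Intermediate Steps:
Function('t')(U, C) = Add(U, Mul(-4, C))
Mul(Add(-35248, -44370), Add(16812, Function('t')(20, 189))) = Mul(Add(-35248, -44370), Add(16812, Add(20, Mul(-4, 189)))) = Mul(-79618, Add(16812, Add(20, -756))) = Mul(-79618, Add(16812, -736)) = Mul(-79618, 16076) = -1279938968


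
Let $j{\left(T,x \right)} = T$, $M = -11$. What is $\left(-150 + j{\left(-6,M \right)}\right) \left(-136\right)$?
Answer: $21216$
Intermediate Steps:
$\left(-150 + j{\left(-6,M \right)}\right) \left(-136\right) = \left(-150 - 6\right) \left(-136\right) = \left(-156\right) \left(-136\right) = 21216$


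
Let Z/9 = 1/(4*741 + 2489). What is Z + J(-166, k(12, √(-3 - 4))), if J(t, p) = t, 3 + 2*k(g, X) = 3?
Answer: -905189/5453 ≈ -166.00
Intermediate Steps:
k(g, X) = 0 (k(g, X) = -3/2 + (½)*3 = -3/2 + 3/2 = 0)
Z = 9/5453 (Z = 9/(4*741 + 2489) = 9/(2964 + 2489) = 9/5453 ≈ 0.0016505)
Z + J(-166, k(12, √(-3 - 4))) = 9/5453 - 166 = -905189/5453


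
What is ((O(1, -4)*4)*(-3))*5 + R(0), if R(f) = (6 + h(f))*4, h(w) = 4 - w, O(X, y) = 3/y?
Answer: 85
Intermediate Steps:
R(f) = 40 - 4*f (R(f) = (6 + (4 - f))*4 = (10 - f)*4 = 40 - 4*f)
((O(1, -4)*4)*(-3))*5 + R(0) = (((3/(-4))*4)*(-3))*5 + (40 - 4*0) = (((3*(-1/4))*4)*(-3))*5 + (40 + 0) = (-3/4*4*(-3))*5 + 40 = -3*(-3)*5 + 40 = 9*5 + 40 = 45 + 40 = 85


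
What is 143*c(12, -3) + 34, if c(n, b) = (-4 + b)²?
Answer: 7041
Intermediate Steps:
143*c(12, -3) + 34 = 143*(-4 - 3)² + 34 = 143*(-7)² + 34 = 143*49 + 34 = 7007 + 34 = 7041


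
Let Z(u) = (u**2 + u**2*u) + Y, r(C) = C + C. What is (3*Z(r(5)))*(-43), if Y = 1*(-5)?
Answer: -141255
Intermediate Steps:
r(C) = 2*C
Y = -5
Z(u) = -5 + u**2 + u**3 (Z(u) = (u**2 + u**2*u) - 5 = (u**2 + u**3) - 5 = -5 + u**2 + u**3)
(3*Z(r(5)))*(-43) = (3*(-5 + (2*5)**2 + (2*5)**3))*(-43) = (3*(-5 + 10**2 + 10**3))*(-43) = (3*(-5 + 100 + 1000))*(-43) = (3*1095)*(-43) = 3285*(-43) = -141255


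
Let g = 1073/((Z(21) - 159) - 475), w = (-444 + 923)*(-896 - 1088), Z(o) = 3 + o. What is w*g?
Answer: 509855264/305 ≈ 1.6717e+6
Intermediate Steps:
w = -950336 (w = 479*(-1984) = -950336)
g = -1073/610 (g = 1073/(((3 + 21) - 159) - 475) = 1073/((24 - 159) - 475) = 1073/(-135 - 475) = 1073/(-610) = 1073*(-1/610) = -1073/610 ≈ -1.7590)
w*g = -950336*(-1073/610) = 509855264/305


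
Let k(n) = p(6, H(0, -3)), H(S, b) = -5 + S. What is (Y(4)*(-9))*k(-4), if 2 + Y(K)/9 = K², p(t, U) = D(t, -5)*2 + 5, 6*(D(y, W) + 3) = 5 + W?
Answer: 1134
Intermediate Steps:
D(y, W) = -13/6 + W/6 (D(y, W) = -3 + (5 + W)/6 = -3 + (⅚ + W/6) = -13/6 + W/6)
p(t, U) = -1 (p(t, U) = (-13/6 + (⅙)*(-5))*2 + 5 = (-13/6 - ⅚)*2 + 5 = -3*2 + 5 = -6 + 5 = -1)
k(n) = -1
Y(K) = -18 + 9*K²
(Y(4)*(-9))*k(-4) = ((-18 + 9*4²)*(-9))*(-1) = ((-18 + 9*16)*(-9))*(-1) = ((-18 + 144)*(-9))*(-1) = (126*(-9))*(-1) = -1134*(-1) = 1134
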